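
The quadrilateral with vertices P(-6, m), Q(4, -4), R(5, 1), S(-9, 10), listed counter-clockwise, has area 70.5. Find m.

2

The doubled signed area Σ (x_i y_{i+1} − x_{i+1} y_i) is linear in m.
With m=0 it equals 167; the coefficient of m is -13 (from the two edges through P).
So -13·m + 167 = 2·70.5 = 141 ⇒ m = 2.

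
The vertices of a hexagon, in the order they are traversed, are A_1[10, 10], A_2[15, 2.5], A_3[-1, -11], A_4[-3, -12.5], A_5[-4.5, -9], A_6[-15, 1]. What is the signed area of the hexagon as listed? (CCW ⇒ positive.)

-318.375

Cross-terms: -125, -162.5, -20.5, -29.25, -139.5, -160  ⇒  Σ = -636.75
Signed area = Σ/2 = -318.375 (negative ⇒ clockwise traversal).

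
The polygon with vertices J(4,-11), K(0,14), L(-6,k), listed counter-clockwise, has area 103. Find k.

Write out the shoelace sum; only the two edges meeting at L involve k:
2·Area = [(0·k − (-6)·14) + ((-6)·(-11) − 4·k)] + 56
       = -4·k + 206 = 206
⇒ k = 0.

0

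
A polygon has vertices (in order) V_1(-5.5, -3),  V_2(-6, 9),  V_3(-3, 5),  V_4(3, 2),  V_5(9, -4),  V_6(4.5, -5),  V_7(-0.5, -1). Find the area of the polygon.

79.75

Cross-terms: -67.5, -3, -21, -30, -27, -7, -4  ⇒  Σ = -159.5
Area = |Σ|/2 = 79.75.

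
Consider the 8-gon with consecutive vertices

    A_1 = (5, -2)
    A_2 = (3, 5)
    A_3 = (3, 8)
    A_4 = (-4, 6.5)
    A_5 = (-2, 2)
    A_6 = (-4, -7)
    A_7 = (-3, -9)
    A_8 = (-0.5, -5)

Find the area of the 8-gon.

85

Apply the surveyor's formula: 2A = Σ (x_i·y_{i+1} − x_{i+1}·y_i), indices taken mod 8.
Cross-terms: 31, 9, 51.5, 5, 22, 15, 10.5, 26  ⇒  Σ = 170
Area = |Σ|/2 = 85.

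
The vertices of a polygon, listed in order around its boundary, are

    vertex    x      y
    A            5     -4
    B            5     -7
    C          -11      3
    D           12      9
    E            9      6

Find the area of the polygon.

143.5

Apply the surveyor's formula: 2A = Σ (x_i·y_{i+1} − x_{i+1}·y_i), indices taken mod 5.
A→B: (5)(-7) − (5)(-4) = -15
B→C: (5)(3) − (-11)(-7) = -62
C→D: (-11)(9) − (12)(3) = -135
D→E: (12)(6) − (9)(9) = -9
E→A: (9)(-4) − (5)(6) = -66
Σ = -287
Area = |Σ|/2 = 143.5.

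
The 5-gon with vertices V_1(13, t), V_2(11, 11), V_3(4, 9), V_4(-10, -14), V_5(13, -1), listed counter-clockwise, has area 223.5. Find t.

5

The doubled signed area Σ (x_i y_{i+1} − x_{i+1} y_i) is linear in t.
With t=0 it equals 437; the coefficient of t is 2 (from the two edges through V_1).
So 2·t + 437 = 2·223.5 = 447 ⇒ t = 5.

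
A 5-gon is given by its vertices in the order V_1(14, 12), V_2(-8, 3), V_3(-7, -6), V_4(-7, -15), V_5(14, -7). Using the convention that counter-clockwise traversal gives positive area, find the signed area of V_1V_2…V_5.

Σ = (138) + (69) + (63) + (259) + (266) = 795
Signed area = Σ/2 = 397.5 (positive ⇒ counter-clockwise traversal).

397.5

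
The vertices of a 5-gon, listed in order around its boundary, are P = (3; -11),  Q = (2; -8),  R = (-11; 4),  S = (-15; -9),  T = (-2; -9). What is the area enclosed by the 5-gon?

121.5

Apply Gauss's area formula: 2A = Σ (x_i·y_{i+1} − x_{i+1}·y_i), indices taken mod 5.
Cross-terms: -2, -80, 159, 117, 49  ⇒  Σ = 243
Area = |Σ|/2 = 121.5.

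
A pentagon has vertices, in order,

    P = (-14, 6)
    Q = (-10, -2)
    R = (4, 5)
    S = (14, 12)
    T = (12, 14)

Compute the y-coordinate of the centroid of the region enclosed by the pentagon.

Apply the shoelace formula. First the cross-terms c_i = x_i·y_{i+1} − x_{i+1}·y_i:
  88, -42, -22, 52, 268  ⇒  2A = 344, A = 172.
Then Σ (y_i + y_{i+1})·c_i = 6564, so ȳ = 6564 / (6·172) = 547/86.

547/86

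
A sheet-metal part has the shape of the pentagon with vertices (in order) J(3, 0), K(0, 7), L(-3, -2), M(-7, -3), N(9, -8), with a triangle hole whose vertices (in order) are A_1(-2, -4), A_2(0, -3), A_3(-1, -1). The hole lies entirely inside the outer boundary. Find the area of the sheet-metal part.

Outer boundary:
Σ = (21) + (21) + (-5) + (83) + (24) = 144
Area = |Σ|/2 = 72.
Hole:
Cross-terms: 6, -3, 2  ⇒  Σ = 5
Area = |Σ|/2 = 2.5.
Net area = 72 − 2.5 = 69.5.

69.5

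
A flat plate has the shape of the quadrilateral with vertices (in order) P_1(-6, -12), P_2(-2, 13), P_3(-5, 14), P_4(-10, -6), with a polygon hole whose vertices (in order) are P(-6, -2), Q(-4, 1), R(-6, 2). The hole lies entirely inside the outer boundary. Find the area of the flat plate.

Outer boundary:
Σ = (-102) + (37) + (170) + (84) = 189
Area = |Σ|/2 = 94.5.
Hole:
Apply the shoelace formula: 2A = Σ (x_i·y_{i+1} − x_{i+1}·y_i), indices taken mod 3.
Σ = (-14) + (-2) + (24) = 8
Area = |Σ|/2 = 4.
Net area = 94.5 − 4 = 90.5.

90.5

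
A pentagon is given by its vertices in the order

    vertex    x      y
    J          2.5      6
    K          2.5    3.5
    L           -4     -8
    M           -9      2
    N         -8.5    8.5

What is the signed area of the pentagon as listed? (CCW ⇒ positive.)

Apply the shoelace formula: 2A = Σ (x_i·y_{i+1} − x_{i+1}·y_i), indices taken mod 5.
Cross-terms: -6.25, -6, -80, -59.5, -72.25  ⇒  Σ = -224
Signed area = Σ/2 = -112 (negative ⇒ clockwise traversal).

-112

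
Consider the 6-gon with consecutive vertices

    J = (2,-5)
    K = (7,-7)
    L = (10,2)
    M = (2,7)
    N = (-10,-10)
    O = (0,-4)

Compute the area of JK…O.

134.5

Apply the surveyor's formula: 2A = Σ (x_i·y_{i+1} − x_{i+1}·y_i), indices taken mod 6.
Σ = (21) + (84) + (66) + (50) + (40) + (8) = 269
Area = |Σ|/2 = 134.5.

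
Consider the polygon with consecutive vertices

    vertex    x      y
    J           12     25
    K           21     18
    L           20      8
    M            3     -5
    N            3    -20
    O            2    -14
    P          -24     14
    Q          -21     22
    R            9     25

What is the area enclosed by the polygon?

1006

Σ = (-309) + (-192) + (-124) + (-45) + (-2) + (-308) + (-234) + (-723) + (-75) = -2012
Area = |Σ|/2 = 1006.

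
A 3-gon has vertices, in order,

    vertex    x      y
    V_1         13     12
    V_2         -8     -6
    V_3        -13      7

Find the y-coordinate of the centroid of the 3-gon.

13/3

Apply the shoelace formula. First the cross-terms c_i = x_i·y_{i+1} − x_{i+1}·y_i:
  18, -134, -247  ⇒  2A = -363, A = -181.5.
Then Σ (y_i + y_{i+1})·c_i = -4719, so ȳ = -4719 / (6·(-181.5)) = 13/3.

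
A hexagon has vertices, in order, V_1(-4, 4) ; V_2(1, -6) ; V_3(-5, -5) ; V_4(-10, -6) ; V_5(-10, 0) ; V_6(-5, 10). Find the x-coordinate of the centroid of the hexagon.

Apply Gauss's area formula. First the cross-terms c_i = x_i·y_{i+1} − x_{i+1}·y_i:
  20, -35, -20, -60, -100, 20  ⇒  2A = -175, A = -87.5.
Then Σ (x_i + x_{i+1})·c_i = 2900, so x̄ = 2900 / (6·(-87.5)) = -116/21.

-116/21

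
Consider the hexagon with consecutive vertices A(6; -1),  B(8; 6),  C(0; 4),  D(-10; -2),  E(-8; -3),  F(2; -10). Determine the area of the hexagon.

137

Σ = (44) + (32) + (40) + (14) + (86) + (58) = 274
Area = |Σ|/2 = 137.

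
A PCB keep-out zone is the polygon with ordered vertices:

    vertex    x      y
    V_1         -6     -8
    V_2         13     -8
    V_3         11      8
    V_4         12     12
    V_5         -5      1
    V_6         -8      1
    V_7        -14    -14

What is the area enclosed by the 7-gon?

Apply the shoelace (surveyor's) formula: 2A = Σ (x_i·y_{i+1} − x_{i+1}·y_i), indices taken mod 7.
Σ = (152) + (192) + (36) + (72) + (3) + (126) + (28) = 609
Area = |Σ|/2 = 304.5.

304.5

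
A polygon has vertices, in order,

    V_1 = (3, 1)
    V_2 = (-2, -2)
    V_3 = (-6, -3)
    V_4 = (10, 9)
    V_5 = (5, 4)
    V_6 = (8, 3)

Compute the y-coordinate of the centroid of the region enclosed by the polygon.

298/171

Apply Gauss's area formula. First the cross-terms c_i = x_i·y_{i+1} − x_{i+1}·y_i:
  -4, -6, -24, -5, -17, -1  ⇒  2A = -57, A = -28.5.
Then Σ (y_i + y_{i+1})·c_i = -298, so ȳ = -298 / (6·(-28.5)) = 298/171.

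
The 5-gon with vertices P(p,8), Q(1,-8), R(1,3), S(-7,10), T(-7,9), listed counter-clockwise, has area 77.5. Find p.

-10

The doubled signed area Σ (x_i y_{i+1} − x_{i+1} y_i) is linear in p.
With p=0 it equals -15; the coefficient of p is -17 (from the two edges through P).
So -17·p + -15 = 2·77.5 = 155 ⇒ p = -10.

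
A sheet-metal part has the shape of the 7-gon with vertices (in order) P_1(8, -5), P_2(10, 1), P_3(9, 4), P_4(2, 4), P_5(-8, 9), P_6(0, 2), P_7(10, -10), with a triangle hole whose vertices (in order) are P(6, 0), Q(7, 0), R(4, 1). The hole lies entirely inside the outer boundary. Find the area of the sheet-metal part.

80

Outer boundary:
Apply the shoelace (surveyor's) formula: 2A = Σ (x_i·y_{i+1} − x_{i+1}·y_i), indices taken mod 7.
Σ = (58) + (31) + (28) + (50) + (-16) + (-20) + (30) = 161
Area = |Σ|/2 = 80.5.
Hole:
Apply the shoelace (surveyor's) formula: 2A = Σ (x_i·y_{i+1} − x_{i+1}·y_i), indices taken mod 3.
Σ = (0) + (7) + (-6) = 1
Area = |Σ|/2 = 0.5.
Net area = 80.5 − 0.5 = 80.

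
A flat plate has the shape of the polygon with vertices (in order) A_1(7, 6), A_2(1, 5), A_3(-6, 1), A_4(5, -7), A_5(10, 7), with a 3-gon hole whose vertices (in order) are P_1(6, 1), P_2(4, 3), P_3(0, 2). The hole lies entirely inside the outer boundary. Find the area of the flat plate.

101.5

Outer boundary:
Apply the surveyor's formula: 2A = Σ (x_i·y_{i+1} − x_{i+1}·y_i), indices taken mod 5.
A_1→A_2: (7)(5) − (1)(6) = 29
A_2→A_3: (1)(1) − (-6)(5) = 31
A_3→A_4: (-6)(-7) − (5)(1) = 37
A_4→A_5: (5)(7) − (10)(-7) = 105
A_5→A_1: (10)(6) − (7)(7) = 11
Σ = 213
Area = |Σ|/2 = 106.5.
Hole:
Apply the shoelace formula: 2A = Σ (x_i·y_{i+1} − x_{i+1}·y_i), indices taken mod 3.
Σ = (14) + (8) + (-12) = 10
Area = |Σ|/2 = 5.
Net area = 106.5 − 5 = 101.5.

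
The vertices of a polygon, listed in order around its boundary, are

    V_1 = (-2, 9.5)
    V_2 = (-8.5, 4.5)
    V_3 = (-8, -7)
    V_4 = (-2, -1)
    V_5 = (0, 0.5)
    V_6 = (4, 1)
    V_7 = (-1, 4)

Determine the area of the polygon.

Apply Gauss's area formula: 2A = Σ (x_i·y_{i+1} − x_{i+1}·y_i), indices taken mod 7.
Cross-terms: 71.75, 95.5, -6, -1, -2, 17, -1.5  ⇒  Σ = 173.75
Area = |Σ|/2 = 86.875.

86.875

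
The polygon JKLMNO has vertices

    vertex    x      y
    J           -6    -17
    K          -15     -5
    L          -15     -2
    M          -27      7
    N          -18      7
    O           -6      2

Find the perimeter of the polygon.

74

|JK| = √((-9)² + (12)²) = √225 = 15
|KL| = √((0)² + (3)²) = √9 = 3
|LM| = √((-12)² + (9)²) = √225 = 15
|MN| = √((9)² + (0)²) = √81 = 9
|NO| = √((12)² + (-5)²) = √169 = 13
|OJ| = √((0)² + (-19)²) = √361 = 19
Perimeter = 15 + 3 + 15 + 9 + 13 + 19 = 74.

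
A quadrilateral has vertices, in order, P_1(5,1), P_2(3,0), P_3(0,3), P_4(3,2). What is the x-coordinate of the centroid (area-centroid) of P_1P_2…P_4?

8/3

Apply the shoelace formula. First the cross-terms c_i = x_i·y_{i+1} − x_{i+1}·y_i:
  -3, 9, -9, -7  ⇒  2A = -10, A = -5.
Then Σ (x_i + x_{i+1})·c_i = -80, so x̄ = -80 / (6·(-5)) = 8/3.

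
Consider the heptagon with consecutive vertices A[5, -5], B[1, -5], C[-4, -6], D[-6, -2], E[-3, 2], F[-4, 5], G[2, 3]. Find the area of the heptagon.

Apply the shoelace (surveyor's) formula: 2A = Σ (x_i·y_{i+1} − x_{i+1}·y_i), indices taken mod 7.
Σ = (-20) + (-26) + (-28) + (-18) + (-7) + (-22) + (-25) = -146
Area = |Σ|/2 = 73.

73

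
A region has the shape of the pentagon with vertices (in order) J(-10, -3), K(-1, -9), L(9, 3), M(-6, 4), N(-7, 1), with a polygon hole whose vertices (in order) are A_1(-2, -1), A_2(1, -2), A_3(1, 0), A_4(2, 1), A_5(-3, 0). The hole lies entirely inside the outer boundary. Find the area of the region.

129

Outer boundary:
Apply Gauss's area formula: 2A = Σ (x_i·y_{i+1} − x_{i+1}·y_i), indices taken mod 5.
Σ = (87) + (78) + (54) + (22) + (31) = 272
Area = |Σ|/2 = 136.
Hole:
Apply the shoelace formula: 2A = Σ (x_i·y_{i+1} − x_{i+1}·y_i), indices taken mod 5.
Cross-terms: 5, 2, 1, 3, 3  ⇒  Σ = 14
Area = |Σ|/2 = 7.
Net area = 136 − 7 = 129.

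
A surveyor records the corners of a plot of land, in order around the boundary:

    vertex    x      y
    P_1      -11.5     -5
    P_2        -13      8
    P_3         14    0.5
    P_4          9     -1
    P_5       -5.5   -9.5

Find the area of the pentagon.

233.375

Cross-terms: -157, -118.5, -18.5, -91, -81.75  ⇒  Σ = -466.75
Area = |Σ|/2 = 233.375.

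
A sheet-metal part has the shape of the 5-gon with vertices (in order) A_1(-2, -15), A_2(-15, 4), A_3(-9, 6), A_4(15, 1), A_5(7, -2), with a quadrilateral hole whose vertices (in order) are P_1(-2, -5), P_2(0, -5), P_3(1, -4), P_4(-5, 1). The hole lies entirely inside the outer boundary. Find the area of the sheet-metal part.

254.5

Outer boundary:
Apply the surveyor's formula: 2A = Σ (x_i·y_{i+1} − x_{i+1}·y_i), indices taken mod 5.
Σ = (-233) + (-54) + (-99) + (-37) + (-109) = -532
Area = |Σ|/2 = 266.
Hole:
Σ = (10) + (5) + (-19) + (27) = 23
Area = |Σ|/2 = 11.5.
Net area = 266 − 11.5 = 254.5.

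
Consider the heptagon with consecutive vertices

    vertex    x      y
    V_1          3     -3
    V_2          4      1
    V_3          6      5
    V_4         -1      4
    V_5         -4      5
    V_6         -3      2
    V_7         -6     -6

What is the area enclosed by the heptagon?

Apply Gauss's area formula: 2A = Σ (x_i·y_{i+1} − x_{i+1}·y_i), indices taken mod 7.
Σ = (15) + (14) + (29) + (11) + (7) + (30) + (36) = 142
Area = |Σ|/2 = 71.

71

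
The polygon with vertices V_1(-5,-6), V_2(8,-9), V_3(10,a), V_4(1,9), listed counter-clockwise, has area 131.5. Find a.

Write out the shoelace sum; only the two edges meeting at V_3 involve a:
2·Area = [(8·a − 10·(-9)) + (10·9 − 1·a)] + 132
       = 7·a + 312 = 263
⇒ a = -7.

-7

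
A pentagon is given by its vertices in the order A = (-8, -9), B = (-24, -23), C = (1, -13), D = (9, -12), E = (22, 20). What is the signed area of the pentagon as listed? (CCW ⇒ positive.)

407

Cross-terms: -32, 335, 105, 444, -38  ⇒  Σ = 814
Signed area = Σ/2 = 407 (positive ⇒ counter-clockwise traversal).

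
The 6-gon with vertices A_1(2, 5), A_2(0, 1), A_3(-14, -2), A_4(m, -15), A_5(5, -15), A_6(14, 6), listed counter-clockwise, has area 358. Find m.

The doubled signed area Σ (x_i y_{i+1} − x_{i+1} y_i) is linear in m.
With m=0 it equals 599; the coefficient of m is -13 (from the two edges through A_4).
So -13·m + 599 = 2·358 = 716 ⇒ m = -9.

-9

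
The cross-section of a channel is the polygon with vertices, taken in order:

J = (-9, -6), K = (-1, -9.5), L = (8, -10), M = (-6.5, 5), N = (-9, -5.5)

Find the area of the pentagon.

112.875

Apply the shoelace formula: 2A = Σ (x_i·y_{i+1} − x_{i+1}·y_i), indices taken mod 5.
J→K: (-9)(-9.5) − (-1)(-6) = 79.5
K→L: (-1)(-10) − (8)(-9.5) = 86
L→M: (8)(5) − (-6.5)(-10) = -25
M→N: (-6.5)(-5.5) − (-9)(5) = 80.75
N→J: (-9)(-6) − (-9)(-5.5) = 4.5
Σ = 225.75
Area = |Σ|/2 = 112.875.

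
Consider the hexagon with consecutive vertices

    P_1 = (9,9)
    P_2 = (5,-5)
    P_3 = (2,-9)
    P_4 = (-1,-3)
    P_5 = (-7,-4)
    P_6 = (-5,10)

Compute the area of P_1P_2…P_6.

P_1→P_2: (9)(-5) − (5)(9) = -90
P_2→P_3: (5)(-9) − (2)(-5) = -35
P_3→P_4: (2)(-3) − (-1)(-9) = -15
P_4→P_5: (-1)(-4) − (-7)(-3) = -17
P_5→P_6: (-7)(10) − (-5)(-4) = -90
P_6→P_1: (-5)(9) − (9)(10) = -135
Σ = -382
Area = |Σ|/2 = 191.

191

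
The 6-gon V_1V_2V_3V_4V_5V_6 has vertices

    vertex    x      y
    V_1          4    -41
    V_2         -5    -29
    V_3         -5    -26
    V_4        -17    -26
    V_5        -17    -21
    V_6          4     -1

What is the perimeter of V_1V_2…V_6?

|V_1V_2| = √((-9)² + (12)²) = √225 = 15
|V_2V_3| = √((0)² + (3)²) = √9 = 3
|V_3V_4| = √((-12)² + (0)²) = √144 = 12
|V_4V_5| = √((0)² + (5)²) = √25 = 5
|V_5V_6| = √((21)² + (20)²) = √841 = 29
|V_6V_1| = √((0)² + (-40)²) = √1600 = 40
Perimeter = 15 + 3 + 12 + 5 + 29 + 40 = 104.

104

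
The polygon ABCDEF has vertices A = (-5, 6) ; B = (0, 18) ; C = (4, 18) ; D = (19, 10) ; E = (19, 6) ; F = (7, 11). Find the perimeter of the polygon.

|AB| = √((5)² + (12)²) = √169 = 13
|BC| = √((4)² + (0)²) = √16 = 4
|CD| = √((15)² + (-8)²) = √289 = 17
|DE| = √((0)² + (-4)²) = √16 = 4
|EF| = √((-12)² + (5)²) = √169 = 13
|FA| = √((-12)² + (-5)²) = √169 = 13
Perimeter = 13 + 4 + 17 + 4 + 13 + 13 = 64.

64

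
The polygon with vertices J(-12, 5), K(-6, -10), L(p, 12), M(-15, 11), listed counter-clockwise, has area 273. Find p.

The doubled signed area Σ (x_i y_{i+1} − x_{i+1} y_i) is linear in p.
With p=0 it equals 315; the coefficient of p is 21 (from the two edges through L).
So 21·p + 315 = 2·273 = 546 ⇒ p = 11.

11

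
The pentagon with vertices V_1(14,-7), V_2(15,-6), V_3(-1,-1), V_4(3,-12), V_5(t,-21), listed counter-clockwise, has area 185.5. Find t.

The doubled signed area Σ (x_i y_{i+1} − x_{i+1} y_i) is linear in t.
With t=0 it equals 246; the coefficient of t is 5 (from the two edges through V_5).
So 5·t + 246 = 2·185.5 = 371 ⇒ t = 25.

25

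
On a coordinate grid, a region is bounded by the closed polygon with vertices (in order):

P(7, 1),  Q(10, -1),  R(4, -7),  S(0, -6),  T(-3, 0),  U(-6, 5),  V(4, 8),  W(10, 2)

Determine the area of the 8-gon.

142

Apply Gauss's area formula: 2A = Σ (x_i·y_{i+1} − x_{i+1}·y_i), indices taken mod 8.
Cross-terms: -17, -66, -24, -18, -15, -68, -72, -4  ⇒  Σ = -284
Area = |Σ|/2 = 142.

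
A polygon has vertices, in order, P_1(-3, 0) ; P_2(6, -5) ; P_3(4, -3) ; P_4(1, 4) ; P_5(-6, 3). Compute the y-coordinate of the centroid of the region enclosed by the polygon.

Apply the surveyor's formula. First the cross-terms c_i = x_i·y_{i+1} − x_{i+1}·y_i:
  15, 2, 19, 27, 9  ⇒  2A = 72, A = 36.
Then Σ (y_i + y_{i+1})·c_i = 144, so ȳ = 144 / (6·36) = 2/3.

2/3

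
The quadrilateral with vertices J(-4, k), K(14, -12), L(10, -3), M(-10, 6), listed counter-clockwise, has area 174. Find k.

Write out the shoelace sum; only the two edges meeting at J involve k:
2·Area = [((-10)·k − (-4)·6) + ((-4)·(-12) − 14·k)] + 108
       = -24·k + 180 = 348
⇒ k = -7.

-7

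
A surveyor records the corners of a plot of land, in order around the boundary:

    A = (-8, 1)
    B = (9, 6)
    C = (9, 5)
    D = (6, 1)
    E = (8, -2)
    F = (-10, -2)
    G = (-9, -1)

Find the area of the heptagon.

Σ = (-57) + (-9) + (-21) + (-20) + (-36) + (-8) + (-17) = -168
Area = |Σ|/2 = 84.

84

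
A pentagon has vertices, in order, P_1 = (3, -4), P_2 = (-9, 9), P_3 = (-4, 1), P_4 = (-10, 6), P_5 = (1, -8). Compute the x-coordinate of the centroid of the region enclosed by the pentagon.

Apply Gauss's area formula. First the cross-terms c_i = x_i·y_{i+1} − x_{i+1}·y_i:
  -9, 27, -14, 74, 20  ⇒  2A = 98, A = 49.
Then Σ (x_i + x_{i+1})·c_i = -687, so x̄ = -687 / (6·49) = -229/98.

-229/98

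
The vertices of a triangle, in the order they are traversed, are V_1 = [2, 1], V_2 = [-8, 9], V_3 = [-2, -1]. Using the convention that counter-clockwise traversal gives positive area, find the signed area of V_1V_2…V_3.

26

Σ = (26) + (26) + (0) = 52
Signed area = Σ/2 = 26 (positive ⇒ counter-clockwise traversal).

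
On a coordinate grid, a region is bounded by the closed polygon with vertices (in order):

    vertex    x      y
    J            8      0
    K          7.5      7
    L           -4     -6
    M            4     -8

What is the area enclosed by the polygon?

Apply the shoelace formula: 2A = Σ (x_i·y_{i+1} − x_{i+1}·y_i), indices taken mod 4.
J→K: (8)(7) − (7.5)(0) = 56
K→L: (7.5)(-6) − (-4)(7) = -17
L→M: (-4)(-8) − (4)(-6) = 56
M→J: (4)(0) − (8)(-8) = 64
Σ = 159
Area = |Σ|/2 = 79.5.

79.5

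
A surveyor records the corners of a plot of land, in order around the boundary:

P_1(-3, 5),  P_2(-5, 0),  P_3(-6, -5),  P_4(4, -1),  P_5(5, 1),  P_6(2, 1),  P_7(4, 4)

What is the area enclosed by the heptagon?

62

Apply the shoelace formula: 2A = Σ (x_i·y_{i+1} − x_{i+1}·y_i), indices taken mod 7.
Cross-terms: 25, 25, 26, 9, 3, 4, 32  ⇒  Σ = 124
Area = |Σ|/2 = 62.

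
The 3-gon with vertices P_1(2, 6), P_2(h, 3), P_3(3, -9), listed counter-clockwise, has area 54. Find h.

-5

The doubled signed area Σ (x_i y_{i+1} − x_{i+1} y_i) is linear in h.
With h=0 it equals 33; the coefficient of h is -15 (from the two edges through P_2).
So -15·h + 33 = 2·54 = 108 ⇒ h = -5.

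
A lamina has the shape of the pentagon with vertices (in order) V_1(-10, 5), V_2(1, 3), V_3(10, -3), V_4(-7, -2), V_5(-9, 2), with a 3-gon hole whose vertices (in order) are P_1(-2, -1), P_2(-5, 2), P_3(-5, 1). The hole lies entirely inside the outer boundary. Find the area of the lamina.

81.5

Outer boundary:
Apply the surveyor's formula: 2A = Σ (x_i·y_{i+1} − x_{i+1}·y_i), indices taken mod 5.
Σ = (-35) + (-33) + (-41) + (-32) + (-25) = -166
Area = |Σ|/2 = 83.
Hole:
Apply the shoelace formula: 2A = Σ (x_i·y_{i+1} − x_{i+1}·y_i), indices taken mod 3.
Cross-terms: -9, 5, 7  ⇒  Σ = 3
Area = |Σ|/2 = 1.5.
Net area = 83 − 1.5 = 81.5.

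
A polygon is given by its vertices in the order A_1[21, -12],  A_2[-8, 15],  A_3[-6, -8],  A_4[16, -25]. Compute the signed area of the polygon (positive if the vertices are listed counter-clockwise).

492

Apply Gauss's area formula: 2A = Σ (x_i·y_{i+1} − x_{i+1}·y_i), indices taken mod 4.
Cross-terms: 219, 154, 278, 333  ⇒  Σ = 984
Signed area = Σ/2 = 492 (positive ⇒ counter-clockwise traversal).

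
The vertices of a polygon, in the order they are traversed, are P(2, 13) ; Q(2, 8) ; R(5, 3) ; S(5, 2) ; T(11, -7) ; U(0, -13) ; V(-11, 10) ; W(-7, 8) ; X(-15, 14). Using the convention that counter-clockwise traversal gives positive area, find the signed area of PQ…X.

-305.5

Apply Gauss's area formula: 2A = Σ (x_i·y_{i+1} − x_{i+1}·y_i), indices taken mod 9.
Σ = (-10) + (-34) + (-5) + (-57) + (-143) + (-143) + (-18) + (22) + (-223) = -611
Signed area = Σ/2 = -305.5 (negative ⇒ clockwise traversal).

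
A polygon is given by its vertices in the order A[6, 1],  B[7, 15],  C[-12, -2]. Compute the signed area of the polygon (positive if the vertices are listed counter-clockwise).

124.5

Σ = (83) + (166) + (0) = 249
Signed area = Σ/2 = 124.5 (positive ⇒ counter-clockwise traversal).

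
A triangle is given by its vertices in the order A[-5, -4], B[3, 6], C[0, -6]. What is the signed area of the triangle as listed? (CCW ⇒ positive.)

-33

Apply the shoelace formula: 2A = Σ (x_i·y_{i+1} − x_{i+1}·y_i), indices taken mod 3.
Cross-terms: -18, -18, -30  ⇒  Σ = -66
Signed area = Σ/2 = -33 (negative ⇒ clockwise traversal).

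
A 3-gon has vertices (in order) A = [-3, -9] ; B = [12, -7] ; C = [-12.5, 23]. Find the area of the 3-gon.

Σ = (129) + (188.5) + (181.5) = 499
Area = |Σ|/2 = 249.5.

249.5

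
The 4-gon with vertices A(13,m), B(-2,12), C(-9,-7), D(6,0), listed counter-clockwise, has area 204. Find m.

11

Write out the shoelace sum; only the two edges meeting at A involve m:
2·Area = [(6·m − 13·0) + (13·12 − (-2)·m)] + 164
       = 8·m + 320 = 408
⇒ m = 11.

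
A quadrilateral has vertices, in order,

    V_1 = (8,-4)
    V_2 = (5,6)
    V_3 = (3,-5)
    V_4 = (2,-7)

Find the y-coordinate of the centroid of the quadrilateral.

Apply the shoelace formula. First the cross-terms c_i = x_i·y_{i+1} − x_{i+1}·y_i:
  68, -43, -11, 48  ⇒  2A = 62, A = 31.
Then Σ (y_i + y_{i+1})·c_i = -303, so ȳ = -303 / (6·31) = -101/62.

-101/62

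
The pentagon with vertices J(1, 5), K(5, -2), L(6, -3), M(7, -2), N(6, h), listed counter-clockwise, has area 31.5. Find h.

Write out the shoelace sum; only the two edges meeting at N involve h:
2·Area = [(7·h − 6·(-2)) + (6·5 − 1·h)] + -21
       = 6·h + 21 = 63
⇒ h = 7.

7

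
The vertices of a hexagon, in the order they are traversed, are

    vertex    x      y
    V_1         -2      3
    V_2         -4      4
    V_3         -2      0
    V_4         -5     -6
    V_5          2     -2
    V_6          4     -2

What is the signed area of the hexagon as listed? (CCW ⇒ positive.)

Cross-terms: 4, 8, 12, 22, 4, 8  ⇒  Σ = 58
Signed area = Σ/2 = 29 (positive ⇒ counter-clockwise traversal).

29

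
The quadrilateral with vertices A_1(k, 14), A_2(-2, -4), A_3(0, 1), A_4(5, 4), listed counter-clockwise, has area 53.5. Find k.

The doubled signed area Σ (x_i y_{i+1} − x_{i+1} y_i) is linear in k.
With k=0 it equals 91; the coefficient of k is -8 (from the two edges through A_1).
So -8·k + 91 = 2·53.5 = 107 ⇒ k = -2.

-2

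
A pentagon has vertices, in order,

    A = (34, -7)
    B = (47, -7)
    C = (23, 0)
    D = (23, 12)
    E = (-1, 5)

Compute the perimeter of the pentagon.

112

|AB| = √((13)² + (0)²) = √169 = 13
|BC| = √((-24)² + (7)²) = √625 = 25
|CD| = √((0)² + (12)²) = √144 = 12
|DE| = √((-24)² + (-7)²) = √625 = 25
|EA| = √((35)² + (-12)²) = √1369 = 37
Perimeter = 13 + 25 + 12 + 25 + 37 = 112.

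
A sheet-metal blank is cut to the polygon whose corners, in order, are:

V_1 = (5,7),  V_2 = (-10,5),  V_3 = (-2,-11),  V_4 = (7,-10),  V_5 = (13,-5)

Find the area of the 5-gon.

Apply Gauss's area formula: 2A = Σ (x_i·y_{i+1} − x_{i+1}·y_i), indices taken mod 5.
Σ = (95) + (120) + (97) + (95) + (116) = 523
Area = |Σ|/2 = 261.5.

261.5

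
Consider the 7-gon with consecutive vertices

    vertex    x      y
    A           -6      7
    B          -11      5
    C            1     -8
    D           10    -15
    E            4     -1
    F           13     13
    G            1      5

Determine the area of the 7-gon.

199.5

Apply Gauss's area formula: 2A = Σ (x_i·y_{i+1} − x_{i+1}·y_i), indices taken mod 7.
Cross-terms: 47, 83, 65, 50, 65, 52, 37  ⇒  Σ = 399
Area = |Σ|/2 = 199.5.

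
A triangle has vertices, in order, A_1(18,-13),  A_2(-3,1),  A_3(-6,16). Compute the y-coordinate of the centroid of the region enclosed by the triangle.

Apply the surveyor's formula. First the cross-terms c_i = x_i·y_{i+1} − x_{i+1}·y_i:
  -21, -42, -210  ⇒  2A = -273, A = -136.5.
Then Σ (y_i + y_{i+1})·c_i = -1092, so ȳ = -1092 / (6·(-136.5)) = 4/3.

4/3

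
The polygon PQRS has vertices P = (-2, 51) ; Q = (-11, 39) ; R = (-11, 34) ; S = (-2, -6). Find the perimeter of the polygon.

|PQ| = √((-9)² + (-12)²) = √225 = 15
|QR| = √((0)² + (-5)²) = √25 = 5
|RS| = √((9)² + (-40)²) = √1681 = 41
|SP| = √((0)² + (57)²) = √3249 = 57
Perimeter = 15 + 5 + 41 + 57 = 118.

118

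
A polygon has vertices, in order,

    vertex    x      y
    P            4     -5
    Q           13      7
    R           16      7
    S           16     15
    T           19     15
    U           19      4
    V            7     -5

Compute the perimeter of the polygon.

58

|PQ| = √((9)² + (12)²) = √225 = 15
|QR| = √((3)² + (0)²) = √9 = 3
|RS| = √((0)² + (8)²) = √64 = 8
|ST| = √((3)² + (0)²) = √9 = 3
|TU| = √((0)² + (-11)²) = √121 = 11
|UV| = √((-12)² + (-9)²) = √225 = 15
|VP| = √((-3)² + (0)²) = √9 = 3
Perimeter = 15 + 3 + 8 + 3 + 11 + 15 + 3 = 58.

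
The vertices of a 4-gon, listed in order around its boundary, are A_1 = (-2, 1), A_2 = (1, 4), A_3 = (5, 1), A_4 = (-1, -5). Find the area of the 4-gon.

31.5

Apply the surveyor's formula: 2A = Σ (x_i·y_{i+1} − x_{i+1}·y_i), indices taken mod 4.
Cross-terms: -9, -19, -24, -11  ⇒  Σ = -63
Area = |Σ|/2 = 31.5.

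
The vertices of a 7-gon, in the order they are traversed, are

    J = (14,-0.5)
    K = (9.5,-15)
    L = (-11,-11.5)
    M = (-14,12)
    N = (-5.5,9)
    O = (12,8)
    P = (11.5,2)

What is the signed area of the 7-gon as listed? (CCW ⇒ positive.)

Apply Gauss's area formula: 2A = Σ (x_i·y_{i+1} − x_{i+1}·y_i), indices taken mod 7.
Σ = (-205.25) + (-274.25) + (-293) + (-60) + (-152) + (-68) + (-33.75) = -1086.25
Signed area = Σ/2 = -543.125 (negative ⇒ clockwise traversal).

-543.125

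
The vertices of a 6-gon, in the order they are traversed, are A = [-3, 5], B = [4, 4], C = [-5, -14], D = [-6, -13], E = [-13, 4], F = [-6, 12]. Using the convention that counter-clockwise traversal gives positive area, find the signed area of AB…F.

-203

Apply the shoelace formula: 2A = Σ (x_i·y_{i+1} − x_{i+1}·y_i), indices taken mod 6.
Cross-terms: -32, -36, -19, -193, -132, 6  ⇒  Σ = -406
Signed area = Σ/2 = -203 (negative ⇒ clockwise traversal).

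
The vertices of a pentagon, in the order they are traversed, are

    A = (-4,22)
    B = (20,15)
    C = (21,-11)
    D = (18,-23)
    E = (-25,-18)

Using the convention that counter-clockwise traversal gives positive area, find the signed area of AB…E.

Apply the surveyor's formula: 2A = Σ (x_i·y_{i+1} − x_{i+1}·y_i), indices taken mod 5.
A→B: (-4)(15) − (20)(22) = -500
B→C: (20)(-11) − (21)(15) = -535
C→D: (21)(-23) − (18)(-11) = -285
D→E: (18)(-18) − (-25)(-23) = -899
E→A: (-25)(22) − (-4)(-18) = -622
Σ = -2841
Signed area = Σ/2 = -1420.5 (negative ⇒ clockwise traversal).

-1420.5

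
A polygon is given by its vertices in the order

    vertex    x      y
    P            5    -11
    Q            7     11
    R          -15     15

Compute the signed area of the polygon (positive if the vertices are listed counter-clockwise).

Apply Gauss's area formula: 2A = Σ (x_i·y_{i+1} − x_{i+1}·y_i), indices taken mod 3.
Σ = (132) + (270) + (90) = 492
Signed area = Σ/2 = 246 (positive ⇒ counter-clockwise traversal).

246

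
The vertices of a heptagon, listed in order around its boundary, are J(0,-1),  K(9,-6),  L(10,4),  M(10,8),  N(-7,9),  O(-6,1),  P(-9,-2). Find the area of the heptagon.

Apply Gauss's area formula: 2A = Σ (x_i·y_{i+1} − x_{i+1}·y_i), indices taken mod 7.
Cross-terms: 9, 96, 40, 146, 47, 21, 9  ⇒  Σ = 368
Area = |Σ|/2 = 184.

184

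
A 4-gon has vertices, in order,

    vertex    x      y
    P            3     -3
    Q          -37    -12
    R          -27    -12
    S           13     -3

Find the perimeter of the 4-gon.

|PQ| = √((-40)² + (-9)²) = √1681 = 41
|QR| = √((10)² + (0)²) = √100 = 10
|RS| = √((40)² + (9)²) = √1681 = 41
|SP| = √((-10)² + (0)²) = √100 = 10
Perimeter = 41 + 10 + 41 + 10 = 102.

102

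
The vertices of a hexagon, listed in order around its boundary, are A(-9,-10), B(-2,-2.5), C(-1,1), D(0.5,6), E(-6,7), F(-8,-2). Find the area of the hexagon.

Apply Gauss's area formula: 2A = Σ (x_i·y_{i+1} − x_{i+1}·y_i), indices taken mod 6.
Σ = (2.5) + (-4.5) + (-6.5) + (39.5) + (68) + (62) = 161
Area = |Σ|/2 = 80.5.

80.5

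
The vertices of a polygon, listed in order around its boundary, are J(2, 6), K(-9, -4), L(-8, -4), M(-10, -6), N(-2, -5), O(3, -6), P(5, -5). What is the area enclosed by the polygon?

Apply the surveyor's formula: 2A = Σ (x_i·y_{i+1} − x_{i+1}·y_i), indices taken mod 7.
Cross-terms: 46, 4, 8, 38, 27, 15, 40  ⇒  Σ = 178
Area = |Σ|/2 = 89.

89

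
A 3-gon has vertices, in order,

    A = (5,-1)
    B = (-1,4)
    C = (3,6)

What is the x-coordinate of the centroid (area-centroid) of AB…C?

7/3

Apply the surveyor's formula. First the cross-terms c_i = x_i·y_{i+1} − x_{i+1}·y_i:
  19, -18, -33  ⇒  2A = -32, A = -16.
Then Σ (x_i + x_{i+1})·c_i = -224, so x̄ = -224 / (6·(-16)) = 7/3.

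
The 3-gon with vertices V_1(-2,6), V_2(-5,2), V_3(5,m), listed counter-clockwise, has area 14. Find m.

Write out the shoelace sum; only the two edges meeting at V_3 involve m:
2·Area = [((-5)·m − 5·2) + (5·6 − (-2)·m)] + 26
       = -3·m + 46 = 28
⇒ m = 6.

6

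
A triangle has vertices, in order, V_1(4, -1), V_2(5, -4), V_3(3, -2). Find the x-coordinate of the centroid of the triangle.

4

Apply the shoelace formula. First the cross-terms c_i = x_i·y_{i+1} − x_{i+1}·y_i:
  -11, 2, 5  ⇒  2A = -4, A = -2.
Then Σ (x_i + x_{i+1})·c_i = -48, so x̄ = -48 / (6·(-2)) = 4.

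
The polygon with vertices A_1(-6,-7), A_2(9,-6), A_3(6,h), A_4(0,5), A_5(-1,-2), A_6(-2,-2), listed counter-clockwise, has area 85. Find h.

0

The doubled signed area Σ (x_i y_{i+1} − x_{i+1} y_i) is linear in h.
With h=0 it equals 170; the coefficient of h is 9 (from the two edges through A_3).
So 9·h + 170 = 2·85 = 170 ⇒ h = 0.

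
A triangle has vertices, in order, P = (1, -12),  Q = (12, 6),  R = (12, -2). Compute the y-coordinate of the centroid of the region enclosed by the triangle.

Apply the shoelace (surveyor's) formula. First the cross-terms c_i = x_i·y_{i+1} − x_{i+1}·y_i:
  150, -96, -142  ⇒  2A = -88, A = -44.
Then Σ (y_i + y_{i+1})·c_i = 704, so ȳ = 704 / (6·(-44)) = -8/3.

-8/3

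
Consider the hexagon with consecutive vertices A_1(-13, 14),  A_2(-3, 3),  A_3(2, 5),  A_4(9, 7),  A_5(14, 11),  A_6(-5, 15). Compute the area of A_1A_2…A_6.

Apply the shoelace formula: 2A = Σ (x_i·y_{i+1} − x_{i+1}·y_i), indices taken mod 6.
A_1→A_2: (-13)(3) − (-3)(14) = 3
A_2→A_3: (-3)(5) − (2)(3) = -21
A_3→A_4: (2)(7) − (9)(5) = -31
A_4→A_5: (9)(11) − (14)(7) = 1
A_5→A_6: (14)(15) − (-5)(11) = 265
A_6→A_1: (-5)(14) − (-13)(15) = 125
Σ = 342
Area = |Σ|/2 = 171.

171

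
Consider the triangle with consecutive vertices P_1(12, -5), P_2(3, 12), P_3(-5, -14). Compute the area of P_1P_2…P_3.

Apply Gauss's area formula: 2A = Σ (x_i·y_{i+1} − x_{i+1}·y_i), indices taken mod 3.
Σ = (159) + (18) + (193) = 370
Area = |Σ|/2 = 185.

185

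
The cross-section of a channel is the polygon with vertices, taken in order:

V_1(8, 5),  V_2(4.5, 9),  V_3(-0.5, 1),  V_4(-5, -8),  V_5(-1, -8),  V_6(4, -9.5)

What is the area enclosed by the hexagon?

118.5

Apply the shoelace (surveyor's) formula: 2A = Σ (x_i·y_{i+1} − x_{i+1}·y_i), indices taken mod 6.
V_1→V_2: (8)(9) − (4.5)(5) = 49.5
V_2→V_3: (4.5)(1) − (-0.5)(9) = 9
V_3→V_4: (-0.5)(-8) − (-5)(1) = 9
V_4→V_5: (-5)(-8) − (-1)(-8) = 32
V_5→V_6: (-1)(-9.5) − (4)(-8) = 41.5
V_6→V_1: (4)(5) − (8)(-9.5) = 96
Σ = 237
Area = |Σ|/2 = 118.5.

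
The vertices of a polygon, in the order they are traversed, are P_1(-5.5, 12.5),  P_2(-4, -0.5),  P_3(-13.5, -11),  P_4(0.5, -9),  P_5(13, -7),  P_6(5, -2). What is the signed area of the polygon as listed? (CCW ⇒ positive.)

Apply the shoelace (surveyor's) formula: 2A = Σ (x_i·y_{i+1} − x_{i+1}·y_i), indices taken mod 6.
Σ = (52.75) + (37.25) + (127) + (113.5) + (9) + (51.5) = 391
Signed area = Σ/2 = 195.5 (positive ⇒ counter-clockwise traversal).

195.5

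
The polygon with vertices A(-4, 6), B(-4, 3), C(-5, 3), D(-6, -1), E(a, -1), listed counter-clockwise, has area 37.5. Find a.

Write out the shoelace sum; only the two edges meeting at E involve a:
2·Area = [((-6)·(-1) − a·(-1)) + (a·6 − (-4)·(-1))] + 38
       = 7·a + 40 = 75
⇒ a = 5.

5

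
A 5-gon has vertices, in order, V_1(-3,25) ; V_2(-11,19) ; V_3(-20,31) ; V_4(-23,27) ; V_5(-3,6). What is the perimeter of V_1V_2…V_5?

|V_1V_2| = √((-8)² + (-6)²) = √100 = 10
|V_2V_3| = √((-9)² + (12)²) = √225 = 15
|V_3V_4| = √((-3)² + (-4)²) = √25 = 5
|V_4V_5| = √((20)² + (-21)²) = √841 = 29
|V_5V_1| = √((0)² + (19)²) = √361 = 19
Perimeter = 10 + 15 + 5 + 29 + 19 = 78.

78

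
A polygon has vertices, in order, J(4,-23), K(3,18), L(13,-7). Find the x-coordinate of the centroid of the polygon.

Apply the shoelace formula. First the cross-terms c_i = x_i·y_{i+1} − x_{i+1}·y_i:
  141, -255, -271  ⇒  2A = -385, A = -192.5.
Then Σ (x_i + x_{i+1})·c_i = -7700, so x̄ = -7700 / (6·(-192.5)) = 20/3.

20/3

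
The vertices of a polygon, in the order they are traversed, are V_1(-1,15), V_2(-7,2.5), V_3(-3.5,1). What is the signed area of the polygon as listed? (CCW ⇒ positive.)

V_1→V_2: (-1)(2.5) − (-7)(15) = 102.5
V_2→V_3: (-7)(1) − (-3.5)(2.5) = 1.75
V_3→V_1: (-3.5)(15) − (-1)(1) = -51.5
Σ = 52.75
Signed area = Σ/2 = 26.375 (positive ⇒ counter-clockwise traversal).

26.375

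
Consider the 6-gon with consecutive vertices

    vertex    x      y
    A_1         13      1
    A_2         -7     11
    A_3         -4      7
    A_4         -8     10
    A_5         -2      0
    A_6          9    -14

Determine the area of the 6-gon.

Apply the shoelace formula: 2A = Σ (x_i·y_{i+1} − x_{i+1}·y_i), indices taken mod 6.
Cross-terms: 150, -5, 16, 20, 28, 191  ⇒  Σ = 400
Area = |Σ|/2 = 200.

200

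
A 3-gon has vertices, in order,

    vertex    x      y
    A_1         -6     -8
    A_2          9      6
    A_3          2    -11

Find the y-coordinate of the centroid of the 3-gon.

-13/3

Apply the shoelace (surveyor's) formula. First the cross-terms c_i = x_i·y_{i+1} − x_{i+1}·y_i:
  36, -111, -82  ⇒  2A = -157, A = -78.5.
Then Σ (y_i + y_{i+1})·c_i = 2041, so ȳ = 2041 / (6·(-78.5)) = -13/3.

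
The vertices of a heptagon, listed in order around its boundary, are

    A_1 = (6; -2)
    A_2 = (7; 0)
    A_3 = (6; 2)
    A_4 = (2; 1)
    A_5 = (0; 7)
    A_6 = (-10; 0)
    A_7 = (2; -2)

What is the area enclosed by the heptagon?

71

Σ = (14) + (14) + (2) + (14) + (70) + (20) + (8) = 142
Area = |Σ|/2 = 71.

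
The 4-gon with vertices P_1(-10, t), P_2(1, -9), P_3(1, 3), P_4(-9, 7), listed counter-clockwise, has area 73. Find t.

6

The doubled signed area Σ (x_i y_{i+1} − x_{i+1} y_i) is linear in t.
With t=0 it equals 206; the coefficient of t is -10 (from the two edges through P_1).
So -10·t + 206 = 2·73 = 146 ⇒ t = 6.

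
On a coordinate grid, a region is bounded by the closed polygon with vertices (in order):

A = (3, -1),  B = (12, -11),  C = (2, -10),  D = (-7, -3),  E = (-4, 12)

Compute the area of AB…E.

161.5

Apply the shoelace (surveyor's) formula: 2A = Σ (x_i·y_{i+1} − x_{i+1}·y_i), indices taken mod 5.
Cross-terms: -21, -98, -76, -96, -32  ⇒  Σ = -323
Area = |Σ|/2 = 161.5.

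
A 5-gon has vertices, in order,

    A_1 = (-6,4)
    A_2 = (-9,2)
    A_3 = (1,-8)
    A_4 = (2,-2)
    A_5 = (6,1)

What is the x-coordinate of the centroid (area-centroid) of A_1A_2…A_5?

-383/228

Apply Gauss's area formula. First the cross-terms c_i = x_i·y_{i+1} − x_{i+1}·y_i:
  24, 70, 14, 14, 30  ⇒  2A = 152, A = 76.
Then Σ (x_i + x_{i+1})·c_i = -766, so x̄ = -766 / (6·76) = -383/228.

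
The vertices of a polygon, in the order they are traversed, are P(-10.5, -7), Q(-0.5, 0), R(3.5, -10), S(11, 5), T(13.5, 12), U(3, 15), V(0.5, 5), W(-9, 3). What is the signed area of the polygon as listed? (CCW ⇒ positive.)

Apply the shoelace (surveyor's) formula: 2A = Σ (x_i·y_{i+1} − x_{i+1}·y_i), indices taken mod 8.
P→Q: (-10.5)(0) − (-0.5)(-7) = -3.5
Q→R: (-0.5)(-10) − (3.5)(0) = 5
R→S: (3.5)(5) − (11)(-10) = 127.5
S→T: (11)(12) − (13.5)(5) = 64.5
T→U: (13.5)(15) − (3)(12) = 166.5
U→V: (3)(5) − (0.5)(15) = 7.5
V→W: (0.5)(3) − (-9)(5) = 46.5
W→P: (-9)(-7) − (-10.5)(3) = 94.5
Σ = 508.5
Signed area = Σ/2 = 254.25 (positive ⇒ counter-clockwise traversal).

254.25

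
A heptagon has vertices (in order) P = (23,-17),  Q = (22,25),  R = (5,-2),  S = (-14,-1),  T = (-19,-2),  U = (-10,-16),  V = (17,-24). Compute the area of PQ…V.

907.5

Σ = (949) + (-169) + (-33) + (9) + (284) + (512) + (263) = 1815
Area = |Σ|/2 = 907.5.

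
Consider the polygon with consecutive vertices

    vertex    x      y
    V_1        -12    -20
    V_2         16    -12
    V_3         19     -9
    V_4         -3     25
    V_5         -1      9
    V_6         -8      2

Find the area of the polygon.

624

V_1→V_2: (-12)(-12) − (16)(-20) = 464
V_2→V_3: (16)(-9) − (19)(-12) = 84
V_3→V_4: (19)(25) − (-3)(-9) = 448
V_4→V_5: (-3)(9) − (-1)(25) = -2
V_5→V_6: (-1)(2) − (-8)(9) = 70
V_6→V_1: (-8)(-20) − (-12)(2) = 184
Σ = 1248
Area = |Σ|/2 = 624.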